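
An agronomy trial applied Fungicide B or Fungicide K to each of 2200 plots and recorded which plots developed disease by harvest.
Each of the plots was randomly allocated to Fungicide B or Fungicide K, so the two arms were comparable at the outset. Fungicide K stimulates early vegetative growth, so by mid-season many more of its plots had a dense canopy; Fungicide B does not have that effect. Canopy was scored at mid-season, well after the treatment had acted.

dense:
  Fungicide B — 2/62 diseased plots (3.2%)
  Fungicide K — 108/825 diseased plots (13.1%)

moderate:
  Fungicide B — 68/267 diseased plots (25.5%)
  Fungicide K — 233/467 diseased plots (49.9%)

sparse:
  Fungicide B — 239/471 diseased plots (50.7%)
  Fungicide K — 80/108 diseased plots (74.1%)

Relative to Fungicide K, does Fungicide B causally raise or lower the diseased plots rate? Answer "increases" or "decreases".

increases

Mid-season canopy here is a post-treatment variable shaped by the fungicide; conditioning on it would introduce bias rather than remove it. The overall comparison is the causal one.
Pooled: Fungicide B 38.6% vs Fungicide K 30.1%; Fungicide K is lower overall.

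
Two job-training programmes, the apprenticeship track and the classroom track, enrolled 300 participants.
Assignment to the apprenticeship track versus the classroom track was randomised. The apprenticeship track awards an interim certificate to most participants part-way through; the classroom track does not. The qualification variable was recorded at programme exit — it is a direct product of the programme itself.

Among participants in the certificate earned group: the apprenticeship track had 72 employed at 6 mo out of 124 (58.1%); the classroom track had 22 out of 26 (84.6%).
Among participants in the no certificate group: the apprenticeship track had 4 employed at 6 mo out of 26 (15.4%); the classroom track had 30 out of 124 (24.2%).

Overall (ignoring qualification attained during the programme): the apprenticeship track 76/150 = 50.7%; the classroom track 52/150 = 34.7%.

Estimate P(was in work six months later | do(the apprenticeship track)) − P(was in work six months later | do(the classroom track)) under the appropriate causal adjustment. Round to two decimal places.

The qualification attained during the programme-specific comparison favours the classroom track throughout, but the pooled figures favour the apprenticeship track. The question is whether to condition on qualification attained during the programme.
Qualification attained during the programme is downstream of the programme. One should not condition on a consequence of treatment, so the overall rates are the right comparison.
The causal difference is the pooled difference: 0.507 − 0.347 = +0.160.

+0.16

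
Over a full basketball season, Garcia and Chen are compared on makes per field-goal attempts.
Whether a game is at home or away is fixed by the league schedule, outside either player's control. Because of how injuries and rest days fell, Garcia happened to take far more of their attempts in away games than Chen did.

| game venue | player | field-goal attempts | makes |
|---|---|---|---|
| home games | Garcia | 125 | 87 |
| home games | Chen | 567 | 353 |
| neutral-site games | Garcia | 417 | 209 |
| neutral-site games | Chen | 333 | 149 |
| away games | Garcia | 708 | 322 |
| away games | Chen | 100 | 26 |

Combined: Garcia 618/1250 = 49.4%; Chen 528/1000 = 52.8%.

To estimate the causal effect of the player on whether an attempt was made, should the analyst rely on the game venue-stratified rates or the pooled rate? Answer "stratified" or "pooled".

stratified

Here game venue is a common cause — it drives both which player a case falls under and the outcome. The crude comparison mixes populations; the stratum-specific rates are the causally relevant ones.
Within each level — home games: 69.6% vs 62.3%; neutral-site games: 50.1% vs 44.7%; away games: 45.5% vs 26.0% — Garcia is higher every time.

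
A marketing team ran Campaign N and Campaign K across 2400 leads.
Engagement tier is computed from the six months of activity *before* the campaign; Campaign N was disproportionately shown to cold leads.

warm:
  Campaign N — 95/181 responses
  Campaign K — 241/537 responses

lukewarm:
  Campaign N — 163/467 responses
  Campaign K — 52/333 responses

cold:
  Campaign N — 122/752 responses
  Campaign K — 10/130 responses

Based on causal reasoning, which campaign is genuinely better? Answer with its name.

Within every engagement tier level Campaign N has the higher rate, yet pooled Campaign K does — Simpson's reversal.
The imbalance in engagement tier arose from how leads were allocated, not from anything the campaign did; and engagement tier independently affects the outcome. The pooled gap is confounded — condition on engagement tier.
Within each level — warm: 52.5% vs 44.9%; lukewarm: 34.9% vs 15.6%; cold: 16.2% vs 7.7% — Campaign N is higher every time.

Campaign N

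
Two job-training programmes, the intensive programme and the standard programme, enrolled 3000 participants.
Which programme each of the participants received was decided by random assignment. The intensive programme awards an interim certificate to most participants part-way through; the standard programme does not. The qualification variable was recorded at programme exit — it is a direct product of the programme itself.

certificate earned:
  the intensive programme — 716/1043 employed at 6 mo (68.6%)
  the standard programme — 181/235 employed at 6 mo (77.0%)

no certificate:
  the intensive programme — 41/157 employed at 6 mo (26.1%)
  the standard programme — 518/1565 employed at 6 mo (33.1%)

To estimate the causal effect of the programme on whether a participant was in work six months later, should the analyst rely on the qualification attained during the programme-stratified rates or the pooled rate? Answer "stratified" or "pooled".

pooled

Stratifying would compare programmes among participants the programmes themselves sorted into qualification attained during the programme groups — a form of selection on an intermediate. The unconditioned pooled rates give the total causal effect.
Pooled: the intensive programme 63.1% vs the standard programme 38.8%; the intensive programme is higher overall.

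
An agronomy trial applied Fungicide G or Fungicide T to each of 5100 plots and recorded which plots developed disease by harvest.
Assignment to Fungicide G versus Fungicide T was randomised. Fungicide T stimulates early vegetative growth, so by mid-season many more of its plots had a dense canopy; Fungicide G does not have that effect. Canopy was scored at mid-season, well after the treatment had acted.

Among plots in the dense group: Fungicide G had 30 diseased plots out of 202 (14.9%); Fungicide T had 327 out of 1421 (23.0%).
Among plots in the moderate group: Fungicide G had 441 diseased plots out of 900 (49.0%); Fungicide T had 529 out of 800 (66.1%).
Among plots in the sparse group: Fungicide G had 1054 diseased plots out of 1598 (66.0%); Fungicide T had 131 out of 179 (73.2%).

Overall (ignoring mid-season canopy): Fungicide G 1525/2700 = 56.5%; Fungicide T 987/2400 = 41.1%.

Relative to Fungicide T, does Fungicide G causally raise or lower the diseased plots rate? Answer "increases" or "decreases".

Mid-season canopy is downstream of the fungicide. One should not condition on a consequence of treatment, so the overall rates are the right comparison.
Pooled: Fungicide G 56.5% vs Fungicide T 41.1%; Fungicide T is lower overall.

increases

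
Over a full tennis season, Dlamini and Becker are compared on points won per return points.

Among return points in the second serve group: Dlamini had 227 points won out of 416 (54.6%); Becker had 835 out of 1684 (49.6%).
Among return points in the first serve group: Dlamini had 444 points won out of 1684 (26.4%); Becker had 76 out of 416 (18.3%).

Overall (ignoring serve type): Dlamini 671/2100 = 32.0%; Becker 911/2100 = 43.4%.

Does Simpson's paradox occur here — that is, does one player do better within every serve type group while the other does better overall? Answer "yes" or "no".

yes

Within each serve type level (second serve 54.6% vs 49.6%; first serve 26.4% vs 18.3%), Dlamini has the higher rate every time. Pooled: 32.0% vs 43.4% — Becker has the higher rate overall. The two comparisons disagree.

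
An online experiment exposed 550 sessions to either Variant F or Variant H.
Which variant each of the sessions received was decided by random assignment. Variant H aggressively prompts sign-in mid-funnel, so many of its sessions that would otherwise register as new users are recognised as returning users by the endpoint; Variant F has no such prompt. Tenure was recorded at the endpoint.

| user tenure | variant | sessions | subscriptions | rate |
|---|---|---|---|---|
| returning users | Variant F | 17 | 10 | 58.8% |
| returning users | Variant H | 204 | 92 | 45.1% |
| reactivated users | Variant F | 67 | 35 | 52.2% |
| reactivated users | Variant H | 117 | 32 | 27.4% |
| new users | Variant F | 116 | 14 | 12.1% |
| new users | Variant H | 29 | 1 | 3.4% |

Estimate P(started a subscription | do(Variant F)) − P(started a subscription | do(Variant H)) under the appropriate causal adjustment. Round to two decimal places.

-0.06

Within every user tenure level Variant F has the higher rate, yet pooled Variant H does — Simpson's reversal.
The distribution of user tenure is itself part of what the variant does — it is an intermediate outcome. Holding it fixed would remove that part of the effect; the total effect is the pooled difference.
The causal difference is the pooled difference: 0.295 − 0.357 = -0.062.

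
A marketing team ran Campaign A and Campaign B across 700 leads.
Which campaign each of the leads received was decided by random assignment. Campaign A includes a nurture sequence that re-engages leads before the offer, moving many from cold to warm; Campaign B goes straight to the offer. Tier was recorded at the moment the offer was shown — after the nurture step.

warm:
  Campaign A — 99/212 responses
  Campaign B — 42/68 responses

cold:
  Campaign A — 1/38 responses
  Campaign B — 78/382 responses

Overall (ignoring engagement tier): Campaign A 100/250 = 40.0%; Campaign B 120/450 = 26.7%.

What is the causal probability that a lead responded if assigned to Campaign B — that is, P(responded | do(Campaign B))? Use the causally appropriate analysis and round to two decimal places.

The stratified and pooled comparisons disagree (Campaign B wins within each engagement tier; Campaign A wins overall), so the answer turns on the causal role of engagement tier.
Because the campaign influences engagement tier, engagement tier is a post-treatment mediator, not a confounder. Stratifying on it would bias the estimate; the causal effect is the crude pooled difference.
So P(outcome | do(Campaign B)) is just the pooled rate for Campaign B: 120/450 = 0.267.

0.27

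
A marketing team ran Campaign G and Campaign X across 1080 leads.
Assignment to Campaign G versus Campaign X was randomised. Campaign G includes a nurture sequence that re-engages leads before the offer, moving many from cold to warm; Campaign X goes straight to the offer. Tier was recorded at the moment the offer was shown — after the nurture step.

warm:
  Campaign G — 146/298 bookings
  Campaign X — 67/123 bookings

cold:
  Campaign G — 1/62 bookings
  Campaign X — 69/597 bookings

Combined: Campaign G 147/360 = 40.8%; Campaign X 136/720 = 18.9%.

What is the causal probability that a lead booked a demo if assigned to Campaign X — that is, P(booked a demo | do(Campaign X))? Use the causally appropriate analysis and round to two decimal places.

0.19

The engagement tier-specific comparison favours Campaign X throughout, but the pooled figures favour Campaign G. The question is whether to condition on engagement tier.
Engagement tier lies on the pathway campaign → engagement tier → outcome, so adjusting for it blocks the indirect effect. For the total causal effect of campaign, use the unadjusted pooled rates.
So P(outcome | do(Campaign X)) is just the pooled rate for Campaign X: 136/720 = 0.189.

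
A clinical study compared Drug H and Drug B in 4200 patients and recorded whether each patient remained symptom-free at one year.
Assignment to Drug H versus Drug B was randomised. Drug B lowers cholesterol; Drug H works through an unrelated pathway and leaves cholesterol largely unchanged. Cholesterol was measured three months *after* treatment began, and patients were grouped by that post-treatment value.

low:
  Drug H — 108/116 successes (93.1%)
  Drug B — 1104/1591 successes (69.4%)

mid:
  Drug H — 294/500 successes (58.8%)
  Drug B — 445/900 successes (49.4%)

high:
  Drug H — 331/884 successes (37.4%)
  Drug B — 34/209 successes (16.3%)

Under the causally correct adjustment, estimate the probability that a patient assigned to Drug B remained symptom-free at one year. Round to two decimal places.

The cholesterol-specific comparison favours Drug H throughout, but the pooled figures favour Drug B. The question is whether to condition on cholesterol.
Cholesterol here is a post-treatment variable shaped by the drug; conditioning on it would introduce bias rather than remove it. The overall comparison is the causal one.
So P(outcome | do(Drug B)) is just the pooled rate for Drug B: 1583/2700 = 0.586.

0.59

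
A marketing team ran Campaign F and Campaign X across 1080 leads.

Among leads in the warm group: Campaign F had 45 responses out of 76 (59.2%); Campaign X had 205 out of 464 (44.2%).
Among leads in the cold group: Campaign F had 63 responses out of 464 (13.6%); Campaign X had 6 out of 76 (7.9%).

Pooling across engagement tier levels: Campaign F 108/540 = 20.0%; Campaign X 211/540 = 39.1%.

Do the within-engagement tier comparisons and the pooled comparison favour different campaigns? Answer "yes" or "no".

Within each engagement tier level (warm 59.2% vs 44.2%; cold 13.6% vs 7.9%), Campaign F has the higher rate every time. Pooled: 20.0% vs 39.1% — Campaign X has the higher rate overall. The two comparisons disagree.

yes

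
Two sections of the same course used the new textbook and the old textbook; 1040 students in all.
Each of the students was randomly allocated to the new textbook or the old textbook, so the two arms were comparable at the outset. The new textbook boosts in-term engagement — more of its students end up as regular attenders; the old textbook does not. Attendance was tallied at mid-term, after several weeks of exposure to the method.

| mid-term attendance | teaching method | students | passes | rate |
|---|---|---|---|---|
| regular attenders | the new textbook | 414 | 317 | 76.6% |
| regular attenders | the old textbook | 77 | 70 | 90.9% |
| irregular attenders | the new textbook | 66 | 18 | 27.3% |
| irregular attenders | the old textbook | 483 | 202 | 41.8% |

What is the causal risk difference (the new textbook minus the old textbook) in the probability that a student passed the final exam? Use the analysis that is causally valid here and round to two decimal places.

The mid-term attendance-specific comparison favours the old textbook throughout, but the pooled figures favour the new textbook. The question is whether to condition on mid-term attendance.
Mid-term attendance is downstream of the teaching method. One should not condition on a consequence of treatment, so the overall rates are the right comparison.
The causal difference is the pooled difference: 0.698 − 0.486 = +0.212.

+0.21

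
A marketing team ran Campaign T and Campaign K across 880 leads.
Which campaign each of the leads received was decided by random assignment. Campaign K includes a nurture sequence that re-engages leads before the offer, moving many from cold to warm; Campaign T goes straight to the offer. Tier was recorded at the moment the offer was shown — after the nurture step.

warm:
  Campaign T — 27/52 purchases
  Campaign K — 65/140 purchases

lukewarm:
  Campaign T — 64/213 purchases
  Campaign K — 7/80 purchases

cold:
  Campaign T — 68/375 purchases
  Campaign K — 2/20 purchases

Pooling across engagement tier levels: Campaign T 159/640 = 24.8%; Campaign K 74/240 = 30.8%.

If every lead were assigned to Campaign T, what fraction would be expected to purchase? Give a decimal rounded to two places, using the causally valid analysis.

0.25

The distribution of engagement tier is itself part of what the campaign does — it is an intermediate outcome. Holding it fixed would remove that part of the effect; the total effect is the pooled difference.
So P(outcome | do(Campaign T)) is just the pooled rate for Campaign T: 159/640 = 0.248.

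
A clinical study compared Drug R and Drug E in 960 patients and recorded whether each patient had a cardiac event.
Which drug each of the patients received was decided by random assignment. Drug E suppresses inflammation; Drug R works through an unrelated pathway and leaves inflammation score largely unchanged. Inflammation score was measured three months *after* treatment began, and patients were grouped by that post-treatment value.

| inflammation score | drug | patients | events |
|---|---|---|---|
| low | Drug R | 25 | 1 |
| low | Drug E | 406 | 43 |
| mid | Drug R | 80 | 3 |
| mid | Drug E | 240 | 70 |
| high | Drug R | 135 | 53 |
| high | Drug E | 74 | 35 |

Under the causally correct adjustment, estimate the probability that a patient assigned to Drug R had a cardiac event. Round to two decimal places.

0.24

Because the drug influences inflammation score, inflammation score is a post-treatment mediator, not a confounder. Stratifying on it would bias the estimate; the causal effect is the crude pooled difference.
So P(outcome | do(Drug R)) is just the pooled rate for Drug R: 57/240 = 0.237.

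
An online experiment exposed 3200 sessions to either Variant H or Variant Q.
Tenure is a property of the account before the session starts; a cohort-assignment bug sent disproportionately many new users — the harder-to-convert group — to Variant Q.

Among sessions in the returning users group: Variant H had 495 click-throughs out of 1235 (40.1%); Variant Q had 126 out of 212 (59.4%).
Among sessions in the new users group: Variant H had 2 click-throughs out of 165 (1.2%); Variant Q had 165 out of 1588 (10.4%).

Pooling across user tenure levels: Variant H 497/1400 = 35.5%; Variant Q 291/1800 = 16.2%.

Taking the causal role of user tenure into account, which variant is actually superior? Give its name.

The imbalance in user tenure arose from how sessions were allocated, not from anything the variant did; and user tenure independently affects the outcome. The pooled gap is confounded — condition on user tenure.
Within each level — returning users: 40.1% vs 59.4%; new users: 1.2% vs 10.4% — Variant Q is higher every time.

Variant Q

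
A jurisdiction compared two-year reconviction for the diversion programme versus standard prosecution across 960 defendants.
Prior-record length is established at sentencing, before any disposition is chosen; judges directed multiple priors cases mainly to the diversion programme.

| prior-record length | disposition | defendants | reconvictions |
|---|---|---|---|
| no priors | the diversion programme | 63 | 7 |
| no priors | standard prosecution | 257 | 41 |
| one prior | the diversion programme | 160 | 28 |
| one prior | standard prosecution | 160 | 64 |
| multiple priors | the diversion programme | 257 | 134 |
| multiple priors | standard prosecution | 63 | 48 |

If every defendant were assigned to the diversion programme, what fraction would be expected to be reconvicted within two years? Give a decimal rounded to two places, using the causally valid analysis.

0.27

Prior-record length is set before the disposition has any effect — it is not caused by the disposition — and it independently drives the outcome. That makes it a confounder, so the causal comparison is within prior-record length levels.
Standardising the diversion programme to the population prior-record length mix: 0.333·7/63 + 0.333·28/160 + 0.333·134/257 = 0.269.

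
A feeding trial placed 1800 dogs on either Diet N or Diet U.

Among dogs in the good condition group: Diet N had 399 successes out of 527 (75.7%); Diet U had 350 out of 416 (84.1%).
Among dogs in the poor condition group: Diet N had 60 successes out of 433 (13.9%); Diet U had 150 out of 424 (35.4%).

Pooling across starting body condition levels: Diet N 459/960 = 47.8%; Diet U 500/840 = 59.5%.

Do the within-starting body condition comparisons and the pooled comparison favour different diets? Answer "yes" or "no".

Within each starting body condition level (good condition 75.7% vs 84.1%; poor condition 13.9% vs 35.4%), Diet U has the higher rate every time. Pooled: 47.8% vs 59.5% — Diet U has the higher rate overall. They agree.

no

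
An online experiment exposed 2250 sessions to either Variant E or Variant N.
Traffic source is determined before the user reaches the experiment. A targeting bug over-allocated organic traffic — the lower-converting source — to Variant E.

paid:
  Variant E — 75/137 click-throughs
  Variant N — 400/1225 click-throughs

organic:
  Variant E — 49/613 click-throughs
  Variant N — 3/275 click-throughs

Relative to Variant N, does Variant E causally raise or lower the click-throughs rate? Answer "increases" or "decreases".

increases

Traffic source satisfies the back-door criterion: it is not a descendant of the variant, and it blocks the spurious path from variant to outcome. Adjusting for it (i.e., using the within-traffic source rates) gives the causal effect.
Within each level — paid: 54.7% vs 32.7%; organic: 8.0% vs 1.1% — Variant E is higher every time.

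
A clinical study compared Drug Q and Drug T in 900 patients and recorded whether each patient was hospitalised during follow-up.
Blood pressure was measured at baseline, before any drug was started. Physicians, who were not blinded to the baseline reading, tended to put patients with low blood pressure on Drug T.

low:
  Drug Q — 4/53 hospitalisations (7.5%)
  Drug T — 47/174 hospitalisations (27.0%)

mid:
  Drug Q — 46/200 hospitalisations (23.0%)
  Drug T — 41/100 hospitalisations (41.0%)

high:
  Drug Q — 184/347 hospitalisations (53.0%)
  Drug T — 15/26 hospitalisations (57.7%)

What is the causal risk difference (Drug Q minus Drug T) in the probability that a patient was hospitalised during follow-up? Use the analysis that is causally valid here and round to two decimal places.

Blood pressure satisfies the back-door criterion: it is not a descendant of the drug, and it blocks the spurious path from drug to outcome. Adjusting for it (i.e., using the within-blood pressure rates) gives the causal effect.
Adjusting over the population distribution of blood pressure: 0.252·(0.075−0.270) + 0.333·(0.230−0.410) + 0.414·(0.530−0.577) = -0.128.

-0.13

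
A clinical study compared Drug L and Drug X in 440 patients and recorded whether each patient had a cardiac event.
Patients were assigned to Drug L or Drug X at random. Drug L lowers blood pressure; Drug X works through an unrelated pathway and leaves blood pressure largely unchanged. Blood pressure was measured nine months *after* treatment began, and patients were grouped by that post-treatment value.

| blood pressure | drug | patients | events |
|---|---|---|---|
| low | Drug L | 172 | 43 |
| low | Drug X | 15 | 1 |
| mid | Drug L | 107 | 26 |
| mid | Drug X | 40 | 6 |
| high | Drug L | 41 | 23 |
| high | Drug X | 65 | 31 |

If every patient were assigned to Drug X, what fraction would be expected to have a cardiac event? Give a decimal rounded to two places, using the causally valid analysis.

0.32

Blood pressure is recorded after the drug and is itself shifted by it — it sits on the causal path from drug to outcome. Conditioning on a mediator would strip out part of the effect we want; the pooled comparison gives the total causal effect.
So P(outcome | do(Drug X)) is just the pooled rate for Drug X: 38/120 = 0.317.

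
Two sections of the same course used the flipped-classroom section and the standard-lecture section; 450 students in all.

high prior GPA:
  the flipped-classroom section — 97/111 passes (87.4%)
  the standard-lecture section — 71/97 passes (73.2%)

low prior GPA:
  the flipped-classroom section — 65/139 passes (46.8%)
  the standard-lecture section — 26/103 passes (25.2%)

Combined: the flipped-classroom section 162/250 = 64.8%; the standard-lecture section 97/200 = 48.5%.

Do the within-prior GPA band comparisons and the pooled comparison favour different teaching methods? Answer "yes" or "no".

Within each prior GPA band level (high prior GPA 87.4% vs 73.2%; low prior GPA 46.8% vs 25.2%), the flipped-classroom section has the higher rate every time. Pooled: 64.8% vs 48.5% — the flipped-classroom section has the higher rate overall. They agree.

no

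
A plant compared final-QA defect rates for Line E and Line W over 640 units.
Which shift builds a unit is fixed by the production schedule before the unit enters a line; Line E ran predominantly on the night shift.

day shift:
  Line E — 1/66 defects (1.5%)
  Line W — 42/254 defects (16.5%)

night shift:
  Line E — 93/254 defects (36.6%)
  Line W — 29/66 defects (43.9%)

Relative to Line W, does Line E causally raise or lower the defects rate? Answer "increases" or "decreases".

decreases

Shift differs across lines for reasons unrelated to any effect of the line itself, and it separately predicts the outcome — a classic confounder. We must compare within shift levels.
Within each level — day shift: 1.5% vs 16.5%; night shift: 36.6% vs 43.9% — Line E is lower every time.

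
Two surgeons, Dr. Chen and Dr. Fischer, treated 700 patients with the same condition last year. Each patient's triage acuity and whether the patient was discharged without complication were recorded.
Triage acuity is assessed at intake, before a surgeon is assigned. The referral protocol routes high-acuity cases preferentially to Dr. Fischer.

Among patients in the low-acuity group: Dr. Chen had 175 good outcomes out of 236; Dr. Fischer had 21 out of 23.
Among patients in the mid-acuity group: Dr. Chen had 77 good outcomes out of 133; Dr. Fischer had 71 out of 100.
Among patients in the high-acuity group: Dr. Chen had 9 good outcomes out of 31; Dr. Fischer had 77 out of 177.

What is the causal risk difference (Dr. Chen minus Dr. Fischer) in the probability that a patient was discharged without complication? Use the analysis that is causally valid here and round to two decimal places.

-0.15

Nothing the surgeon does changes triage acuity; the imbalance is an allocation artefact. With triage acuity also predicting the outcome, the pooled figure is confounded, and the within-stratum comparison is the causal one.
Adjusting over the population distribution of triage acuity: 0.370·(0.742−0.913) + 0.333·(0.579−0.710) + 0.297·(0.290−0.435) = -0.150.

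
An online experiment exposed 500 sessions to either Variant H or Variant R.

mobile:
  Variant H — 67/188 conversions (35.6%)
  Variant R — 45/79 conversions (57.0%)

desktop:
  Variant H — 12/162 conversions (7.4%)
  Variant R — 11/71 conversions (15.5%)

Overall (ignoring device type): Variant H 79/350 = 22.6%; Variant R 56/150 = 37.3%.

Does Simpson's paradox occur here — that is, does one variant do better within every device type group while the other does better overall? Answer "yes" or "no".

Within each device type level (mobile 35.6% vs 57.0%; desktop 7.4% vs 15.5%), Variant R has the higher rate every time. Pooled: 22.6% vs 37.3% — Variant R has the higher rate overall. They agree.

no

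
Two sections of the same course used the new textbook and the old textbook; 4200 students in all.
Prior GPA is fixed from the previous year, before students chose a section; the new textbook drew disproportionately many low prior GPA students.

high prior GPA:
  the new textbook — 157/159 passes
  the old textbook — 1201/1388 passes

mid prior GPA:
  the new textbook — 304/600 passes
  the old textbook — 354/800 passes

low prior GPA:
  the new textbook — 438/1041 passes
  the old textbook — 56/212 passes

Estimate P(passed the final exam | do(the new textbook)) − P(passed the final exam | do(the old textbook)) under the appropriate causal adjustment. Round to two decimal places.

+0.11

Nothing the teaching method does changes prior GPA band; the imbalance is an allocation artefact. With prior GPA band also predicting the outcome, the pooled figure is confounded, and the within-stratum comparison is the causal one.
Adjusting over the population distribution of prior GPA band: 0.368·(0.987−0.865) + 0.333·(0.507−0.443) + 0.298·(0.421−0.264) = +0.113.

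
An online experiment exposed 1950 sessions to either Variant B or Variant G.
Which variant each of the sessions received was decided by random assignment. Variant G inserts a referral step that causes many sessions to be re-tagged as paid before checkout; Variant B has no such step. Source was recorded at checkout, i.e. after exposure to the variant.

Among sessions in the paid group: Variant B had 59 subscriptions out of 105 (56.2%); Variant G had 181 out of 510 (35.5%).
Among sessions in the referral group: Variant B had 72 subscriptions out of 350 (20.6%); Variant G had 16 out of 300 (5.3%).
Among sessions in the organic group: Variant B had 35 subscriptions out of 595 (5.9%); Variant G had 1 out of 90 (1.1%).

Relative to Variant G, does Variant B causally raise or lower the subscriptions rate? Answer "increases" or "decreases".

decreases

Traffic source here is a post-treatment variable shaped by the variant; conditioning on it would introduce bias rather than remove it. The overall comparison is the causal one.
Pooled: Variant B 15.8% vs Variant G 22.0%; Variant G is higher overall.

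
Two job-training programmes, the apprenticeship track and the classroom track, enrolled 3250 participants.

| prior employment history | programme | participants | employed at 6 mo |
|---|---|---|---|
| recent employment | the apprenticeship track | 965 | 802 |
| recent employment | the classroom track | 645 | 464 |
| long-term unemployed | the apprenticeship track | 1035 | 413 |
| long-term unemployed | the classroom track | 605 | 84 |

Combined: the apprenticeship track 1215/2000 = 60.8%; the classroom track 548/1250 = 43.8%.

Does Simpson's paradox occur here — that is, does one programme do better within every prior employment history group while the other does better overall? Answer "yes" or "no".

no

Within each prior employment history level (recent employment 83.1% vs 71.9%; long-term unemployed 39.9% vs 13.9%), the apprenticeship track has the higher rate every time. Pooled: 60.8% vs 43.8% — the apprenticeship track has the higher rate overall. They agree.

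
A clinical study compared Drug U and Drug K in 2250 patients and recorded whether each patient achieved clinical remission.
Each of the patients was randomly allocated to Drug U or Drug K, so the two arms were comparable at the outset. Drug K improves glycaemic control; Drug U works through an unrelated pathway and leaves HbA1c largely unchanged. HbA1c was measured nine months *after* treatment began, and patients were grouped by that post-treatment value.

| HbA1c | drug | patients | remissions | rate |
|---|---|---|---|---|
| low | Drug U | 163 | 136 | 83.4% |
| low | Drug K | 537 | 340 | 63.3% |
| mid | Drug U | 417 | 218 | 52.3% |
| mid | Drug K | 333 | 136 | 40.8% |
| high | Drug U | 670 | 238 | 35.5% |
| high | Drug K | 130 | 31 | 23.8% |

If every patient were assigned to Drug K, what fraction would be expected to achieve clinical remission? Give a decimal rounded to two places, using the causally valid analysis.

The stratified and pooled comparisons disagree (Drug U wins within each HbA1c; Drug K wins overall), so the answer turns on the causal role of HbA1c.
HbA1c is recorded after the drug and is itself shifted by it — it sits on the causal path from drug to outcome. Conditioning on a mediator would strip out part of the effect we want; the pooled comparison gives the total causal effect.
So P(outcome | do(Drug K)) is just the pooled rate for Drug K: 507/1000 = 0.507.

0.51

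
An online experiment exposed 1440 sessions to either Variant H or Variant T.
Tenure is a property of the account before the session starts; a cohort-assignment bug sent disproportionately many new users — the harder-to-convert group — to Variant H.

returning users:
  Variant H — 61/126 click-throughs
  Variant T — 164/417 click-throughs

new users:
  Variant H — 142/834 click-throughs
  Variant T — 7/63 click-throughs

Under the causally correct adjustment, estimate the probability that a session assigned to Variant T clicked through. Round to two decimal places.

User tenure satisfies the back-door criterion: it is not a descendant of the variant, and it blocks the spurious path from variant to outcome. Adjusting for it (i.e., using the within-user tenure rates) gives the causal effect.
Standardising Variant T to the population user tenure mix: 0.377·164/417 + 0.623·7/63 = 0.218.

0.22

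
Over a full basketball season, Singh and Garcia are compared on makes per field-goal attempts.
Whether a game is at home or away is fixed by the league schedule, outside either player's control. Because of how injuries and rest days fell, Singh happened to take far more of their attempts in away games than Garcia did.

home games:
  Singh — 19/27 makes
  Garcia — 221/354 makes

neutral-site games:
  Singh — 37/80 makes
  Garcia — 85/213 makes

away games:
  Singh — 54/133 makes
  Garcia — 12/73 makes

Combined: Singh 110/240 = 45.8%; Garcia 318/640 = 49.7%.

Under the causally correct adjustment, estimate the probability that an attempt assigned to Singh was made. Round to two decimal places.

0.55

The stratified and pooled comparisons disagree (Singh wins within each game venue; Garcia wins overall), so the answer turns on the causal role of game venue.
Game venue differs across players for reasons unrelated to any effect of the player itself, and it separately predicts the outcome — a classic confounder. We must compare within game venue levels.
Standardising Singh to the population game venue mix: 0.433·19/27 + 0.333·37/80 + 0.234·54/133 = 0.554.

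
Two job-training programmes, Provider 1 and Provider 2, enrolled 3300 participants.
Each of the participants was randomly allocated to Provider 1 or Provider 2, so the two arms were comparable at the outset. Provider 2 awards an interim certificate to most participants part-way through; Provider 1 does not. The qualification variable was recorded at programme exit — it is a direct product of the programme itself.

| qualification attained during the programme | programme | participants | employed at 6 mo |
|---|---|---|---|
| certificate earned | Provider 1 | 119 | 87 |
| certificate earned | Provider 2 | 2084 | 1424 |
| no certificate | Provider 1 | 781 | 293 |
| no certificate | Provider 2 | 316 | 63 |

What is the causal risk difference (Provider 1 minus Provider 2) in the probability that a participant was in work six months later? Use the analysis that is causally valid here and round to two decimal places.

Qualification attained during the programme is downstream of the programme. One should not condition on a consequence of treatment, so the overall rates are the right comparison.
The causal difference is the pooled difference: 0.422 − 0.620 = -0.197.

-0.20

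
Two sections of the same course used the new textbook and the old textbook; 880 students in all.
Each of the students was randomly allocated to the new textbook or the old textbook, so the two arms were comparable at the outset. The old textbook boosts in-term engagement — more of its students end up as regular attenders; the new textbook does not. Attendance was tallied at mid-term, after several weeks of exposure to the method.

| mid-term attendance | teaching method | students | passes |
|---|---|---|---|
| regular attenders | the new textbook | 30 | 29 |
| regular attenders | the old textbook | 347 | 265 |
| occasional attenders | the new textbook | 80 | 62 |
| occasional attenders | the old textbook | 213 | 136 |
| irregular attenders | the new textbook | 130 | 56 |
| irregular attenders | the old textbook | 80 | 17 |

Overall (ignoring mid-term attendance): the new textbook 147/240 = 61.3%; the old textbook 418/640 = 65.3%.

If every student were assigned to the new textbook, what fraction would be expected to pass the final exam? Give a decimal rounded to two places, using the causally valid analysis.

The stratified and pooled comparisons disagree (the new textbook wins within each mid-term attendance; the old textbook wins overall), so the answer turns on the causal role of mid-term attendance.
The distribution of mid-term attendance is itself part of what the teaching method does — it is an intermediate outcome. Holding it fixed would remove that part of the effect; the total effect is the pooled difference.
So P(outcome | do(the new textbook)) is just the pooled rate for the new textbook: 147/240 = 0.613.

0.61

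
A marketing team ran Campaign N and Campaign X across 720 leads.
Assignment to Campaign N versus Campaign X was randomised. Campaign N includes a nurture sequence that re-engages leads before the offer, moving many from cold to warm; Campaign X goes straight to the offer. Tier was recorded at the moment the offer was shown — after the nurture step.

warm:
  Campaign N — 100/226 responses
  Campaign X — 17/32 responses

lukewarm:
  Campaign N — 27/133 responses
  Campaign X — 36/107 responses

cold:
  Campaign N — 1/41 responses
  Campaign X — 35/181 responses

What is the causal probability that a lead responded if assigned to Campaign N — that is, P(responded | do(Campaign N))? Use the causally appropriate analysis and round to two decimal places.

The distribution of engagement tier is itself part of what the campaign does — it is an intermediate outcome. Holding it fixed would remove that part of the effect; the total effect is the pooled difference.
So P(outcome | do(Campaign N)) is just the pooled rate for Campaign N: 128/400 = 0.320.

0.32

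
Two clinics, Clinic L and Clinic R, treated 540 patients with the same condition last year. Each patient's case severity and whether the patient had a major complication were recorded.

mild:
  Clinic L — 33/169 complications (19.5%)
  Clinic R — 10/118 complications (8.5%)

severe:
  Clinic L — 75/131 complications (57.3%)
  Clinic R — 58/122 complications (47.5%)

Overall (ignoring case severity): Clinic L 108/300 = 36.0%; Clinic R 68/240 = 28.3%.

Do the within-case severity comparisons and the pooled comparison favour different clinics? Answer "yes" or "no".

no

Within each case severity level (mild 19.5% vs 8.5%; severe 57.3% vs 47.5%), Clinic R has the lower rate every time. Pooled: 36.0% vs 28.3% — Clinic R has the lower rate overall. They agree.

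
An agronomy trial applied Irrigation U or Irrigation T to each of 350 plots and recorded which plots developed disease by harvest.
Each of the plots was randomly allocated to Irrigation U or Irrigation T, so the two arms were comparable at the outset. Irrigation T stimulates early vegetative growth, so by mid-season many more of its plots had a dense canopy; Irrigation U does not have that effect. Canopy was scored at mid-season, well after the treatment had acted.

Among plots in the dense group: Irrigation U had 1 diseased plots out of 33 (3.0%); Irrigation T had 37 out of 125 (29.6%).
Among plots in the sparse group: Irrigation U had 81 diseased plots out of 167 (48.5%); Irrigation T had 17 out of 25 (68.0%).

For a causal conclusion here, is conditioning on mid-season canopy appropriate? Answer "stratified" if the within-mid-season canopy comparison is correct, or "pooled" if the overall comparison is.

pooled

Mid-season canopy is recorded after the irrigation and is itself shifted by it — it sits on the causal path from irrigation to outcome. Conditioning on a mediator would strip out part of the effect we want; the pooled comparison gives the total causal effect.
Pooled: Irrigation U 41.0% vs Irrigation T 36.0%; Irrigation T is lower overall.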